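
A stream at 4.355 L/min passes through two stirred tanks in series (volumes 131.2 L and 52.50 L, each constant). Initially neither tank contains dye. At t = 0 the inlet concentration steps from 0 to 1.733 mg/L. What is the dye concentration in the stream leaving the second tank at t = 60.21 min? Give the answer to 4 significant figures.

Each tank obeys Vᵢ dCᵢ/dt = Q(Cᵢ₋₁ − Cᵢ), so τᵢ = Vᵢ/Q.
τ₁ = 131.2/4.355 = 30.1263 min; τ₂ = 52.50/4.355 = 12.0551 min.
Solving the cascade with C₁(0)=C₂(0)=0 gives C₂(t) = C_in[1 − (τ₁ e^(−t/τ₁) − τ₂ e^(−t/τ₂))/(τ₁ − τ₂)].
At t = 60.21: e^(−t/τ₁) = 0.135527, e^(−t/τ₂) = 0.00677468.
C₂ = 1.733·[1 − (30.1263·0.135527 − 12.0551·0.00677468)/(18.0712)] = 1.733·0.778584 = 1.34929 mg/L.

1.349 mg/L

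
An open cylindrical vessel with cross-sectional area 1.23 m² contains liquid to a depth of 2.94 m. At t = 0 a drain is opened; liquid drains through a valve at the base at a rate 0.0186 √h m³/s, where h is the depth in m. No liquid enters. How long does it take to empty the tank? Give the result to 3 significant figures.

With no inflow, A dh/dt = −0.0186 √h.
∫ h^(−1/2) dh = −(0.0186/A) ∫ dt, giving 2√h = 2√h₀ − (0.0186/A) t.
Tank is empty when √h = 0: t_empty = 2A√h₀/0.0186.
t_empty = 2·1.23·√2.94/0.0186 = 2.4600·1.7146/0.0186 = 226.78 s.

227 s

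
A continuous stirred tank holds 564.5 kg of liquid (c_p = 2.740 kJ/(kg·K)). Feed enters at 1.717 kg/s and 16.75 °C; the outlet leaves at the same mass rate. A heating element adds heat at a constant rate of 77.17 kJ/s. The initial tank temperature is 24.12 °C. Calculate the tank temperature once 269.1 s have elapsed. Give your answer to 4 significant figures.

29.17 °C

M c_p dT/dt = ṁ c_p (T_in − T) + Q̇.
τ = M/ṁ = 328.771 s; T_ss = T_in + Q̇/(ṁ c_p) = 16.75 + 77.17/(1.717·2.740) = 33.1532 °C.
Solution: T(t) = T_ss + (T₀ − T_ss) e^(−t/τ).
T(269.1) = 33.1532 + (-9.03316)·e^(−269.1/328.771) = 33.1532 + (-9.03316)·0.441092 = 29.1687 °C.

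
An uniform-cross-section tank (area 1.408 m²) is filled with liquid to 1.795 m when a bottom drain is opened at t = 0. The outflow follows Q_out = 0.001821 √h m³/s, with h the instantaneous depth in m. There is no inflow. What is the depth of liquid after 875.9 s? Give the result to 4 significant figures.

Unsteady balance on liquid volume: A dh/dt = −0.001821 √h.
Separate and integrate: 2(√h − √h₀) = −(0.001821/A) t.
√h = √1.795 − 0.001821·875.9/(2·1.408) = 1.33978 − 0.566411 = 0.773365.
h = 0.773365² = 0.598093 m.

0.5981 m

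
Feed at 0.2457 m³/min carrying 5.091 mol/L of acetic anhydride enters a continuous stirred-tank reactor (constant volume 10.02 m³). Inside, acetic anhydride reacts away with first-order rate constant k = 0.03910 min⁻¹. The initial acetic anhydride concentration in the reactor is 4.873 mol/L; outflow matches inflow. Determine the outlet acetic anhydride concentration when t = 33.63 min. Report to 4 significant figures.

2.305 mol/L

Species balance: V dC/dt = Q C_in − Q C − k V C.
dC/dt = (Q/V) C_in − (Q/V + k) C; effective rate a = Q/V + k = 0.0245210 + 0.03910 = 0.0636210 min⁻¹.
C_ss = Q C_in/(Q + kV) = 1.96219 mol/L; C(t) = C_ss + (C₀ − C_ss) e^(−a t).
C(33.63) = 1.96219 + (2.91081)·e^(−0.0636210·33.63) = 1.96219 + (2.91081)·0.117705 = 2.30480 mol/L.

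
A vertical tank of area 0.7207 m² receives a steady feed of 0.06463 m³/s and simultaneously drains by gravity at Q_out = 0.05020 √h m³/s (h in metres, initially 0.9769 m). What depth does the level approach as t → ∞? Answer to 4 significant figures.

1.658 m

Unsteady balance on liquid volume: A dh/dt = Q_in − 0.05020 √h. At steady state dh/dt = 0:
Q_in = 0.05020 √h_ss ⇒ √h_ss = 0.06463/0.05020 = 1.28745.
h_ss = 1.28745² = 1.65753 m. (Since h₀ = 0.9769 m < h_ss, the level will rise toward this value.)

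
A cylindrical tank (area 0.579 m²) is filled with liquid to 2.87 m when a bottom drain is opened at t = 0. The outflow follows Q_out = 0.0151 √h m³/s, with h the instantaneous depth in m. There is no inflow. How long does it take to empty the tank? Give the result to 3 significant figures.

130 s

Accumulation of liquid (constant cross-section A): A dh/dt = −0.0151 √h.
This is separable: 2 d(√h)/dt = −0.0151/A, so √h = √h₀ − (0.0151/(2A)) t.
Tank is empty when √h = 0: t_empty = 2A√h₀/0.0151.
t_empty = 2·0.579·√2.87/0.0151 = 1.1580·1.6941/0.0151 = 129.92 s.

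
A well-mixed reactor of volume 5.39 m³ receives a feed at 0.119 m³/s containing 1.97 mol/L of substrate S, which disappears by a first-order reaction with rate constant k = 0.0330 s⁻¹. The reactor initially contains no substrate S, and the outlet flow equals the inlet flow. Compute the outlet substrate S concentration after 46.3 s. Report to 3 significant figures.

Accumulation = in − out − consumed: V dC/dt = Q C_in − Q C − k V C.
This is linear with rate a = Q/V + k = 0.055078 s⁻¹.
C_ss = Q C_in/(Q + kV) = 0.78967 mol/L; C(t) = C_ss + (C₀ − C_ss) e^(−a t).
C(46.3) = 0.78967 + (-0.78967)·e^(−0.055078·46.3) = 0.78967 + (-0.78967)·0.078073 = 0.72802 mol/L.

0.728 mol/L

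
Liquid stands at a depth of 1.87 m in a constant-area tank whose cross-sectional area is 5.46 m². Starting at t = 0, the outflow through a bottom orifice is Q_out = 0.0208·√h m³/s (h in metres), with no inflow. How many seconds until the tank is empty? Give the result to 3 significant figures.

Accumulation of liquid (constant cross-section A): A dh/dt = −0.0208 √h.
Separate and integrate: 2(√h − √h₀) = −(0.0208/A) t.
Set h = 0: 2√h₀ = (0.0208/A) t_empty ⇒ t_empty = 2A√h₀/0.0208.
t_empty = 2·5.46·√1.87/0.0208 = 10.920·1.3675/0.0208 = 717.93 s.

718 s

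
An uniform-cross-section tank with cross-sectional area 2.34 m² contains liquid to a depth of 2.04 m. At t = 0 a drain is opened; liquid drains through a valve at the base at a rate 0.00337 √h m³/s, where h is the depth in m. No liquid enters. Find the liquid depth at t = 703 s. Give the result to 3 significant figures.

0.850 m

A dh/dt = −Q_out = −0.00337 √h.
Separate and integrate: 2(√h − √h₀) = −(0.00337/A) t.
√h = √2.04 − 0.00337·703/(2·2.34) = 1.4283 − 0.50622 = 0.92207.
h = 0.92207² = 0.85020 m.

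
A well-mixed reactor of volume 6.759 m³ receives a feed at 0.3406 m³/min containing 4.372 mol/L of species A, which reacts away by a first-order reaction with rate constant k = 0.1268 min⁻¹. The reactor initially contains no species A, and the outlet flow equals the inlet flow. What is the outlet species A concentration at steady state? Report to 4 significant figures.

1.243 mol/L

Species balance: V dC/dt = Q C_in − Q C − k V C.
At steady state: 0 = Q C_in − (Q + kV) C_ss, so C_ss = Q C_in/(Q + kV).
C_ss = 0.3406·4.372/(0.3406 + 0.1268·6.759) = 1.48910/1.19764 = 1.24336 mol/L.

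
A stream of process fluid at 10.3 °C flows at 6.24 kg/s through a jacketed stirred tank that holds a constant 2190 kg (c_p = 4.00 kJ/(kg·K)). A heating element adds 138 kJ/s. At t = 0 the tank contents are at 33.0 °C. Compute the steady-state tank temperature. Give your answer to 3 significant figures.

15.8 °C

First-law balance (no shaft work): M c_p dT/dt = ṁ c_p (T_in − T) + 138.
At steady state dT/dt = 0 ⇒ T_ss = T_in + Q̇/(ṁ c_p) = 10.3 + 138/(6.24·4.00) = 15.829 °C.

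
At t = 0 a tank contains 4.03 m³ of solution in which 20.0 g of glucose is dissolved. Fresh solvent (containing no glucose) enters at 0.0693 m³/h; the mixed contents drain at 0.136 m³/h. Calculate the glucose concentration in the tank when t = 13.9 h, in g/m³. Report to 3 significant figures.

Total volume: dV/dt = Q_in − Q_out = -0.066700 m³/h, so V(t) = 4.03 − 0.066700 t and V(13.9) = 3.1029 m³.
Solute balance: dm/dt = 0 − Q_out C = −Q_out m/V(t).
dm/m = −Q_out dt/(V₀ − 0.066700 t); integrating gives ln(m/m₀) = −(Q_out/(Q_in−Q_out)) ln(V/V₀).
m = m₀ (V₀/V)^(Q_out/(Q_in−Q_out)) = 20.0 × (4.03/3.1029)^(-2.0390) = 11.736 g.
C = m/V = 11.736/3.1029 = 3.7823 g/m³.

3.78 g/m³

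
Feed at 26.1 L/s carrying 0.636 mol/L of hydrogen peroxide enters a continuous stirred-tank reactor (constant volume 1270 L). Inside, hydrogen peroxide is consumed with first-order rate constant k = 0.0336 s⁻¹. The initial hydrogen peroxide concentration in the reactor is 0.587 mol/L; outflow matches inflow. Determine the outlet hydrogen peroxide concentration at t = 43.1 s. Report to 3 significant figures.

0.275 mol/L

V dC/dt = Q(C_in − C) − k V C.
dC/dt = (Q/V) C_in − (Q/V + k) C; effective rate a = Q/V + k = 0.020551 + 0.0336 = 0.054151 s⁻¹.
C_ss = Q C_in/(Q + kV) = 0.24137 mol/L; C(t) = C_ss + (C₀ − C_ss) e^(−a t).
C(43.1) = 0.24137 + (0.34563)·e^(−0.054151·43.1) = 0.24137 + (0.34563)·0.096915 = 0.27487 mol/L.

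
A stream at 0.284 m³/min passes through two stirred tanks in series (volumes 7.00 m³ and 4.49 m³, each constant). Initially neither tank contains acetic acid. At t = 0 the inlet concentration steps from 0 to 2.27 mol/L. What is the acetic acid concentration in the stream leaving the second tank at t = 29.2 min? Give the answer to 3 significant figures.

Time constants: τᵢ = Vᵢ/Q for each well-mixed tank.
τ₁ = 7.00/0.284 = 24.648 min; τ₂ = 4.49/0.284 = 15.810 min.
Solving the cascade with C₁(0)=C₂(0)=0 gives C₂(t) = C_in[1 − (τ₁ e^(−t/τ₁) − τ₂ e^(−t/τ₂))/(τ₁ − τ₂)].
At t = 29.2: e^(−t/τ₁) = 0.30584, e^(−t/τ₂) = 0.15772.
C₂ = 2.27·[1 − (24.648·0.30584 − 15.810·0.15772)/(8.8380)] = 2.27·0.42919 = 0.97425 mol/L.

0.974 mol/L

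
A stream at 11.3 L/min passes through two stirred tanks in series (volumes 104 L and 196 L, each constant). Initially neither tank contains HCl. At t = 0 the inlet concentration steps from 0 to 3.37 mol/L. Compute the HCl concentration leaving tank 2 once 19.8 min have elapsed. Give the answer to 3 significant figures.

1.52 mol/L

Time constants: τᵢ = Vᵢ/Q for each well-mixed tank.
τ₁ = 104/11.3 = 9.2035 min; τ₂ = 196/11.3 = 17.345 min.
Solving the cascade with C₁(0)=C₂(0)=0 gives C₂(t) = C_in[1 − (τ₁ e^(−t/τ₁) − τ₂ e^(−t/τ₂))/(τ₁ − τ₂)].
At t = 19.8: e^(−t/τ₁) = 0.11633, e^(−t/τ₂) = 0.31933.
C₂ = 3.37·[1 − (9.2035·0.11633 − 17.345·0.31933)/(-8.1416)] = 3.37·0.45119 = 1.5205 mol/L.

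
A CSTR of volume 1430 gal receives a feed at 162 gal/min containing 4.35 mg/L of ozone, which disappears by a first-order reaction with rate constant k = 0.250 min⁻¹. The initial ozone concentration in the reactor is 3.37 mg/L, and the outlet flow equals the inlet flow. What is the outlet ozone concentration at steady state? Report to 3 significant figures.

1.36 mg/L

Accumulation = in − out − consumed: V dC/dt = Q C_in − Q C − k V C.
At steady state: 0 = Q C_in − (Q + kV) C_ss, so C_ss = Q C_in/(Q + kV).
C_ss = 162·4.35/(162 + 0.250·1430) = 704.70/519.50 = 1.3565 mg/L.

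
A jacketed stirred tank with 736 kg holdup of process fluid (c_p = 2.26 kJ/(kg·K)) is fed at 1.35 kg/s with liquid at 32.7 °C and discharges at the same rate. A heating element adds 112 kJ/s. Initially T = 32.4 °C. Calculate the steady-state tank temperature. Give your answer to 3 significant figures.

M c_p dT/dt = ṁ c_p (T_in − T) + Q̇.
At steady state dT/dt = 0 ⇒ T_ss = T_in + Q̇/(ṁ c_p) = 32.7 + 112/(1.35·2.26) = 69.409 °C.

69.4 °C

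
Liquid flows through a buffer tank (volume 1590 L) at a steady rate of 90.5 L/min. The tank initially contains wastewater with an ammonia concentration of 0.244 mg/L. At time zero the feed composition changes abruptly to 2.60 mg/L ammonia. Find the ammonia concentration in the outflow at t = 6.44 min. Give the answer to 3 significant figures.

0.967 mg/L

Species balance on the tank: V dC/dt = Q(C_in − C).
So dC/dt = (C_in − C)/τ with τ = V/Q = 1590/90.5 = 17.569 min.
Solution: C(t) = C_in + (C₀ − C_in) e^(−t/τ).
C(6.44) = 2.60 + (0.244 − 2.60)·e^(−6.44/17.569) = 2.60 + (-2.3560)·0.69312 = 0.96701 mg/L.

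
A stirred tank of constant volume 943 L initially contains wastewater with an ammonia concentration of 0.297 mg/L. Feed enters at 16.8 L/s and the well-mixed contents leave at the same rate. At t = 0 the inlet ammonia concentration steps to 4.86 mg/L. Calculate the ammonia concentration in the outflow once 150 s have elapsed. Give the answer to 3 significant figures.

4.54 mg/L

Unsteady species balance (constant V, well mixed): V dC/dt = Q(C_in − C).
Rewrite as dC/dt + C/τ = C_in/τ, τ = V/Q = 56.131 s.
This is linear first-order; C(t) = C_in + (C₀ − C_in) e^(−t/τ).
C(150) = 4.86 + (0.297 − 4.86)·e^(−150/56.131) = 4.86 + (-4.5630)·0.069092 = 4.5447 mg/L.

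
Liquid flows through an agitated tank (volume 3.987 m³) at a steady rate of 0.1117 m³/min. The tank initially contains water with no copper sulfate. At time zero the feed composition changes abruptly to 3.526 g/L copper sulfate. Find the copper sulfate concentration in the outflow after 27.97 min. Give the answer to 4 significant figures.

1.915 g/L

Transient balance on the dissolved component: V dC/dt = Q(C_in − C).
So dC/dt = (C_in − C)/τ with τ = V/Q = 3.987/0.1117 = 35.6938 min.
This is linear first-order; C(t) = C_in + (C₀ − C_in) e^(−t/τ).
C(27.97) = 3.526 + (0 − 3.526)·e^(−27.97/35.6938) = 3.526 + (-3.52600)·0.456755 = 1.91548 g/L.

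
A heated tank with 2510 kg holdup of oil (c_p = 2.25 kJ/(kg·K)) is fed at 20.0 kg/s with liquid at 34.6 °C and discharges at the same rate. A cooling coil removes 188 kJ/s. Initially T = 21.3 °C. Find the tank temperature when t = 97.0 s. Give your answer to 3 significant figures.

Energy balance: M c_p dT/dt = ṁ c_p (T_in − T) − 188.
τ = M/ṁ = 125.50 s; T_ss = T_in − Q̇/(ṁ c_p) = 34.6 − 188/(20.0·2.25) = 30.422 °C.
This is linear first-order; T(t) = T_ss + (T₀ − T_ss) e^(−t/τ).
T(97.0) = 30.422 + (-9.1222)·e^(−97.0/125.50) = 30.422 + (-9.1222)·0.46167 = 26.211 °C.

26.2 °C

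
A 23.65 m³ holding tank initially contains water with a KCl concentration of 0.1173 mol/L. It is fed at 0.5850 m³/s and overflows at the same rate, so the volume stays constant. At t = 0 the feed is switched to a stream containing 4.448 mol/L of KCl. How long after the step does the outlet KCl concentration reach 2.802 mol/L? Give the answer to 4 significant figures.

Species balance: V dC/dt = Q(C_in − C) ⇒ τ = V/Q = 40.4274 s.
C(t) = C_in + (C₀ − C_in) e^(−t/τ). Set C = 2.802 and solve for t:
e^(−t/τ) = (C − C_in)/(C₀ − C_in) = (2.802 − 4.448)/(0.1173 − 4.448) = 0.380077
t = −τ ln(…) = 40.4274 × 0.967381 = 39.1087 s.

39.11 s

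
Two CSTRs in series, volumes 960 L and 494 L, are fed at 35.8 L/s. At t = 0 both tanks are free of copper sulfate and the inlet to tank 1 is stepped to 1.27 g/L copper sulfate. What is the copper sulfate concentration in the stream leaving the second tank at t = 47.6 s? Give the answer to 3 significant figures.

0.869 g/L

Each tank obeys Vᵢ dCᵢ/dt = Q(Cᵢ₋₁ − Cᵢ), so τᵢ = Vᵢ/Q.
τ₁ = 960/35.8 = 26.816 s; τ₂ = 494/35.8 = 13.799 s.
Solving the cascade with C₁(0)=C₂(0)=0 gives C₂(t) = C_in[1 − (τ₁ e^(−t/τ₁) − τ₂ e^(−t/τ₂))/(τ₁ − τ₂)].
At t = 47.6: e^(−t/τ₁) = 0.16947, e^(−t/τ₂) = 0.031760.
C₂ = 1.27·[1 − (26.816·0.16947 − 13.799·0.031760)/(13.017)] = 1.27·0.68455 = 0.86937 g/L.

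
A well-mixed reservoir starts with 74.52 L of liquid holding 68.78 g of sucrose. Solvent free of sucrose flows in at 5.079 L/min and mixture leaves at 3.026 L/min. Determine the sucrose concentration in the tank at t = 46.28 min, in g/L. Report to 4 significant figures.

Let m(t) be the amount of sucrose. Volume: V(t) = V₀ + (Q_in − Q_out) t = 74.52 + 2.05300 t; V(46.28) = 169.533 L.
Solute balance: dm/dt = 0 − Q_out C = −Q_out m/V(t).
dm/m = −Q_out dt/(V₀ + 2.05300 t); integrating gives ln(m/m₀) = −(Q_out/(Q_in−Q_out)) ln(V/V₀).
m = m₀ (V₀/V)^(Q_out/(Q_in−Q_out)) = 68.78 × (74.52/169.533)^(1.47394) = 20.4783 g.
C = m/V = 20.4783/169.533 = 0.120792 g/L.

0.1208 g/L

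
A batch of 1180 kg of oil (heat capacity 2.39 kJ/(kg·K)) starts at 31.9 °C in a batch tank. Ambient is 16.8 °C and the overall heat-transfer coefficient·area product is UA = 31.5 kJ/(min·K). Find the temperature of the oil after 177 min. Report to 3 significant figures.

18.9 °C

Lumped-capacitance energy balance: M c_p dT/dt = UA(T_amb − T).
dT/dt = (T_ss − T)/τ with T_ss = T_amb = 16.800 °C, τ = M c_p/UA = 1180·2.39/31.5 = 89.530 min.
Integrating: T(t) = T_ss + (T₀ − T_ss) e^(−t/τ).
T(177) = 16.800 + (15.100)·0.13849 = 18.891 °C.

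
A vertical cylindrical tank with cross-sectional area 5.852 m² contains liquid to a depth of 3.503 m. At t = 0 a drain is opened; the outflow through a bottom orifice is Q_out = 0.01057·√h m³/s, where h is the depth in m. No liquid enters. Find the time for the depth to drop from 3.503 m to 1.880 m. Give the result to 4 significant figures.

554.2 s

Mass balance (ρ constant): A dh/dt = −0.01057 √h.
This is separable: 2 d(√h)/dt = −0.01057/A, so √h = √h₀ − (0.01057/(2A)) t.
t = 2A(√h₀ − √h)/0.01057 = 2·5.852·(√3.503 − √1.880)/0.01057
  = 11.7040 × (1.87163 − 1.37113) / 0.01057 = 554.195 s.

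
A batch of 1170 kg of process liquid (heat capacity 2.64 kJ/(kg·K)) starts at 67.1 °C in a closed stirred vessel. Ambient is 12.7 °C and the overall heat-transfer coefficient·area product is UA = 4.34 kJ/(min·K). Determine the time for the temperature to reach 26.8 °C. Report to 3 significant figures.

961 min

Energy balance: M c_p dT/dt = −UA(T − T_amb).
τ = M c_p/UA = 711.71 min; T_ss = T_amb = 12.700 °C.
T(t) = T_ss + (T₀ − T_ss)e^(−t/τ); set T = 26.8:
t = −τ ln[(T − T_ss)/(T₀ − T_ss)] = −711.71 · ln(0.25919) = 960.94 min.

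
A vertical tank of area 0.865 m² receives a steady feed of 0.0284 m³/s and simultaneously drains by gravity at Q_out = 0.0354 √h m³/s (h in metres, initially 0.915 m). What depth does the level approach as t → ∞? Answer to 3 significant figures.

0.644 m

A dh/dt = Q_in − 0.0354 √h. Steady state requires inflow = outflow:
Q_in = 0.0354 √h_ss ⇒ √h_ss = 0.0284/0.0354 = 0.80226.
h_ss = 0.80226² = 0.64362 m. (Since h₀ = 0.915 m > h_ss, the level will fall toward this value.)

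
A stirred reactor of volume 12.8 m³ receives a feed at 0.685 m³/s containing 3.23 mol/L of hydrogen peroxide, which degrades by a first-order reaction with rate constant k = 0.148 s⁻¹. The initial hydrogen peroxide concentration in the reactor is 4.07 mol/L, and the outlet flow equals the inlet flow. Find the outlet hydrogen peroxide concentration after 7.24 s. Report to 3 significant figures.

Accumulation = in − out − consumed: V dC/dt = Q C_in − Q C − k V C.
dC/dt = (Q/V) C_in − (Q/V + k) C; effective rate a = Q/V + k = 0.053516 + 0.148 = 0.20152 s⁻¹.
C_ss = Q C_in/(Q + kV) = 0.85778 mol/L; C(t) = C_ss + (C₀ − C_ss) e^(−a t).
C(7.24) = 0.85778 + (3.2122)·e^(−0.20152·7.24) = 0.85778 + (3.2122)·0.23247 = 1.6045 mol/L.

1.60 mol/L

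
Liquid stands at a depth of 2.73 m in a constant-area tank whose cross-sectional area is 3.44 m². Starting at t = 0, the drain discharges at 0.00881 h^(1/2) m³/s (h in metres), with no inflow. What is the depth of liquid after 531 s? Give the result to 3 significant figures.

Volume balance on the tank: A dh/dt = −0.00881 √h.
Separate and integrate: 2(√h − √h₀) = −(0.00881/A) t.
√h = √2.73 − 0.00881·531/(2·3.44) = 1.6523 − 0.67996 = 0.97231.
h = 0.97231² = 0.94539 m.

0.945 m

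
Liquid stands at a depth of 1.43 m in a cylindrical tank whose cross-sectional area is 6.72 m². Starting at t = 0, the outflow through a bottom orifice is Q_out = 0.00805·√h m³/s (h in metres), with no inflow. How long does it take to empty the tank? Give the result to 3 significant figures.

With no inflow, A dh/dt = −0.00805 √h.
∫ h^(−1/2) dh = −(0.00805/A) ∫ dt, giving 2√h = 2√h₀ − (0.00805/A) t.
Tank is empty when √h = 0: t_empty = 2A√h₀/0.00805.
t_empty = 2·6.72·√1.43/0.00805 = 13.440·1.1958/0.00805 = 1996.5 s.

2000 s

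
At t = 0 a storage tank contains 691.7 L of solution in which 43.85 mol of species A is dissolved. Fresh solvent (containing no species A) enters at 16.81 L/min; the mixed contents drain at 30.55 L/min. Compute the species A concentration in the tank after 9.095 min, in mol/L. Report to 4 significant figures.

Total volume: dV/dt = Q_in − Q_out = -13.7400 L/min, so V(t) = 691.7 − 13.7400 t and V(9.095) = 566.735 L.
Solute balance: dm/dt = 0 − Q_out C = −Q_out m/V(t).
Separate: dm/m = −Q_out dt/V(t) ⇒ ln(m/m₀) = −(Q_out/(Q_in−Q_out)) ln(V/V₀).
m = m₀ (V₀/V)^(Q_out/(Q_in−Q_out)) = 43.85 × (691.7/566.735)^(-2.22344) = 28.1552 mol.
C = m/V = 28.1552/566.735 = 0.0496796 mol/L.

0.04968 mol/L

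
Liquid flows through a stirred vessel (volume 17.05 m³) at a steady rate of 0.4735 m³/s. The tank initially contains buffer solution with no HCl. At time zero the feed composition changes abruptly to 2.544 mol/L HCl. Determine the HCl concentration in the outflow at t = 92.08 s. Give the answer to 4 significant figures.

Mass balance on the solute (V constant): V dC/dt = Q(C_in − C).
Rewrite as dC/dt + C/τ = C_in/τ, τ = V/Q = 36.0084 s.
This is linear first-order; C(t) = C_in + (C₀ − C_in) e^(−t/τ).
C(92.08) = 2.544 + (0 − 2.544)·e^(−92.08/36.0084) = 2.544 + (-2.54400)·0.0775232 = 2.34678 mol/L.

2.347 mol/L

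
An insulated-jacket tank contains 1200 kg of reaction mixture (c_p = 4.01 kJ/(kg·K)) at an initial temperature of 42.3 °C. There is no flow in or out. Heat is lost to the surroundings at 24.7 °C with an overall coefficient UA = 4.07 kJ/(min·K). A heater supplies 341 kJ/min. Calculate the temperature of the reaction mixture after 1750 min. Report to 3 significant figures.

93.4 °C

Lumped-capacitance energy balance: M c_p dT/dt = UA(T_amb − T) + Q̇.
dT/dt = (T_ss − T)/τ with T_ss = T_amb + Q̇/UA = 24.7 + 341/4.07 = 108.48 °C, τ = M c_p/UA = 1200·4.01/4.07 = 1182.3 min.
Solution: T(t) = T_ss + (T₀ − T_ss) e^(−t/τ).
T(1750) = 108.48 + (-66.184)·0.22760 = 93.420 °C.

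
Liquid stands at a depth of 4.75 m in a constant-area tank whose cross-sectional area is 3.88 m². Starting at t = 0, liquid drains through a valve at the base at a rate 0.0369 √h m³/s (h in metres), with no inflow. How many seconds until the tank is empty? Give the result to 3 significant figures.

458 s

With no inflow, A dh/dt = −0.0369 √h.
This is separable: 2 d(√h)/dt = −0.0369/A, so √h = √h₀ − (0.0369/(2A)) t.
Set h = 0: 2√h₀ = (0.0369/A) t_empty ⇒ t_empty = 2A√h₀/0.0369.
t_empty = 2·3.88·√4.75/0.0369 = 7.7600·2.1794/0.0369 = 458.33 s.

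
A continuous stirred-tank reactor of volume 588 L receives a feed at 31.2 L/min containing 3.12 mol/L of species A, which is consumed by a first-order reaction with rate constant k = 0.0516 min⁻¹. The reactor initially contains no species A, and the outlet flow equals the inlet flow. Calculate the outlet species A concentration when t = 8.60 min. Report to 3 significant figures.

Species balance: V dC/dt = Q C_in − Q C − k V C.
This is linear with rate a = Q/V + k = 0.10466 min⁻¹.
C_ss = Q C_in/(Q + kV) = 1.5818 mol/L; C(t) = C_ss + (C₀ − C_ss) e^(−a t).
C(8.60) = 1.5818 + (-1.5818)·e^(−0.10466·8.60) = 1.5818 + (-1.5818)·0.40653 = 0.93873 mol/L.

0.939 mol/L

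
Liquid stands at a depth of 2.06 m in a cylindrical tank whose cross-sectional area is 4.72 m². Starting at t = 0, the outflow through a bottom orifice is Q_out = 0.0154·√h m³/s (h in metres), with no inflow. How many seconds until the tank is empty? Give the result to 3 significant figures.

Mass balance (ρ constant): A dh/dt = −0.0154 √h.
This is separable: 2 d(√h)/dt = −0.0154/A, so √h = √h₀ − (0.0154/(2A)) t.
Set h = 0: 2√h₀ = (0.0154/A) t_empty ⇒ t_empty = 2A√h₀/0.0154.
t_empty = 2·4.72·√2.06/0.0154 = 9.4400·1.4353/0.0154 = 879.80 s.

880 s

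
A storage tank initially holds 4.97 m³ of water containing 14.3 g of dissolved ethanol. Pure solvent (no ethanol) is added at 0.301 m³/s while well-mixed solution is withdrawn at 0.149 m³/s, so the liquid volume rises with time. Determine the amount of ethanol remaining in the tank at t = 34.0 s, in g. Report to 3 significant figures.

Total volume: dV/dt = Q_in − Q_out = 0.15200 m³/s, so V(t) = 4.97 + 0.15200 t and V(34.0) = 10.138 m³.
Species balance (pure solvent in): dm/dt = −Q_out · m/V(t).
dm/m = −Q_out dt/(V₀ + 0.15200 t); integrating gives ln(m/m₀) = −(Q_out/(Q_in−Q_out)) ln(V/V₀).
m = m₀ (V₀/V)^(Q_out/(Q_in−Q_out)) = 14.3 × (4.97/10.138)^(0.98026) = 7.1097 g.

7.11 g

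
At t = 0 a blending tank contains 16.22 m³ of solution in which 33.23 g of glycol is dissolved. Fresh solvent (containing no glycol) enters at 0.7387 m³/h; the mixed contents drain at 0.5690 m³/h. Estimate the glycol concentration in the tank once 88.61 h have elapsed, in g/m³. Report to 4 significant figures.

Total volume: dV/dt = Q_in − Q_out = 0.169700 m³/h, so V(t) = 16.22 + 0.169700 t and V(88.61) = 31.2571 m³.
Solute balance: dm/dt = 0 − Q_out C = −Q_out m/V(t).
Separate: dm/m = −Q_out dt/V(t) ⇒ ln(m/m₀) = −(Q_out/(Q_in−Q_out)) ln(V/V₀).
m = m₀ (V₀/V)^(Q_out/(Q_in−Q_out)) = 33.23 × (16.22/31.2571)^(3.35298) = 3.68361 g.
C = m/V = 3.68361/31.2571 = 0.117849 g/m³.

0.1178 g/m³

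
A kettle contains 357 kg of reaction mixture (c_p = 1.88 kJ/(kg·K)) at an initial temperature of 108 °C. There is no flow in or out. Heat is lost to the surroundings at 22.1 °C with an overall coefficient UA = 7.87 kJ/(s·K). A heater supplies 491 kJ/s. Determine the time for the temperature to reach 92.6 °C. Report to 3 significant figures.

M c_p dT/dt = −UA(T − T_amb) + Q̇.
τ = M c_p/UA = 85.281 s; T_ss = T_amb + Q̇/UA = 22.1 + 491/7.87 = 84.489 °C.
T(t) = T_ss + (T₀ − T_ss)e^(−t/τ); set T = 92.6:
t = −τ ln[(T − T_ss)/(T₀ − T_ss)] = −85.281 · ln(0.34499) = 90.759 s.

90.8 s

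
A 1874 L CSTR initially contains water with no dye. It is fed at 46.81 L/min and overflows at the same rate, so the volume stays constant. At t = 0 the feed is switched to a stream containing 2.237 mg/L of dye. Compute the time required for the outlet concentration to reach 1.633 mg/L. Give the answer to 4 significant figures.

Species balance: V dC/dt = Q(C_in − C) ⇒ τ = V/Q = 40.0342 min.
C(t) = C_in + (C₀ − C_in) e^(−t/τ). Set C = 1.633 and solve for t:
e^(−t/τ) = (C − C_in)/(C₀ − C_in) = (1.633 − 2.237)/(0 − 2.237) = 0.270004
t = −τ ln(…) = 40.0342 × 1.30932 = 52.4174 min.

52.42 min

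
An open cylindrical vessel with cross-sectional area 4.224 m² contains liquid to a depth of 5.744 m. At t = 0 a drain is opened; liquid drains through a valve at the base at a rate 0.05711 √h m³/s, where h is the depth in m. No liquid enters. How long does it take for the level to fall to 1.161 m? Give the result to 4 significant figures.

195.1 s

Mass balance (ρ constant): A dh/dt = −0.05711 √h.
This is separable: 2 d(√h)/dt = −0.05711/A, so √h = √h₀ − (0.05711/(2A)) t.
t = 2A(√h₀ − √h)/0.05711 = 2·4.224·(√5.744 − √1.161)/0.05711
  = 8.44800 × (2.39666 − 1.07750) / 0.05711 = 195.138 s.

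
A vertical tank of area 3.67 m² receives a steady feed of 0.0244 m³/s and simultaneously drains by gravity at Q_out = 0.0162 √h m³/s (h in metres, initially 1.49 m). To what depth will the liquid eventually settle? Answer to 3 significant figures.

Level balance: A dh/dt = 0.0244 − 0.0162 √h. Setting dh/dt = 0:
Q_in = 0.0162 √h_ss ⇒ √h_ss = 0.0244/0.0162 = 1.5062.
h_ss = 1.5062² = 2.2686 m. (Since h₀ = 1.49 m < h_ss, the level will rise toward this value.)

2.27 m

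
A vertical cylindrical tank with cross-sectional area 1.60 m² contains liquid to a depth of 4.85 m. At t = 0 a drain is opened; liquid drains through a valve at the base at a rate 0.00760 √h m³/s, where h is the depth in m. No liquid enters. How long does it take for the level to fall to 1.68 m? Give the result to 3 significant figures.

382 s

With no inflow, A dh/dt = −0.00760 √h.
∫ h^(−1/2) dh = −(0.00760/A) ∫ dt, giving 2√h = 2√h₀ − (0.00760/A) t.
t = 2A(√h₀ − √h)/0.00760 = 2·1.60·(√4.85 − √1.68)/0.00760
  = 3.2000 × (2.2023 − 1.2961) / 0.00760 = 381.53 s.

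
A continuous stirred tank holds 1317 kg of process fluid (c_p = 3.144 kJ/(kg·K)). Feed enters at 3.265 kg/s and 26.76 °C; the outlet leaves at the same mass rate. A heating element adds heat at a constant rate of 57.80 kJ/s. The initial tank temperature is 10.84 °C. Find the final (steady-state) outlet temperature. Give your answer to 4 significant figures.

32.39 °C

Unsteady energy balance on the tank contents: M c_p dT/dt = ṁ c_p (T_in − T) + 57.80.
At steady state dT/dt = 0 ⇒ T_ss = T_in + Q̇/(ṁ c_p) = 26.76 + 57.80/(3.265·3.144) = 32.3907 °C.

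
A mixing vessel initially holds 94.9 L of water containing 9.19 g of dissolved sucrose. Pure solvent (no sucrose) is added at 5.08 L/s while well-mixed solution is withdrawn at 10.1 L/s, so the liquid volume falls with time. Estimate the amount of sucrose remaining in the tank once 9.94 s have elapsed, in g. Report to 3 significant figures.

2.05 g

Total volume: dV/dt = Q_in − Q_out = -5.0200 L/s, so V(t) = 94.9 − 5.0200 t and V(9.94) = 45.001 L.
Solute balance: dm/dt = 0 − Q_out C = −Q_out m/V(t).
Separate: dm/m = −Q_out dt/V(t) ⇒ ln(m/m₀) = −(Q_out/(Q_in−Q_out)) ln(V/V₀).
m = m₀ (V₀/V)^(Q_out/(Q_in−Q_out)) = 9.19 × (94.9/45.001)^(-2.0120) = 2.0481 g.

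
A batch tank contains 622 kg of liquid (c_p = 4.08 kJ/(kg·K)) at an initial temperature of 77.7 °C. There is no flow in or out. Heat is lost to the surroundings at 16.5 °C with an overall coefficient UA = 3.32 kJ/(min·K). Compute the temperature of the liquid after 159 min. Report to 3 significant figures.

First-law balance (no shaft work): M c_p dT/dt = −UA(T − T_amb).
dT/dt = (T_ss − T)/τ with T_ss = T_amb = 16.500 °C, τ = M c_p/UA = 622·4.08/3.32 = 764.39 min.
Solution: T(t) = T_ss + (T₀ − T_ss) e^(−t/τ).
T(159) = 16.500 + (61.200)·0.81220 = 66.207 °C.

66.2 °C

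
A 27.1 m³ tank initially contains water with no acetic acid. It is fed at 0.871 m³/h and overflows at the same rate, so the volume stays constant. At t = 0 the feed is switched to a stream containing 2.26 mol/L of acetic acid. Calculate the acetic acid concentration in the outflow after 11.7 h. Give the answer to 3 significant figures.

Species balance on the tank: V dC/dt = Q(C_in − C).
So dC/dt = (C_in − C)/τ with τ = V/Q = 27.1/0.871 = 31.114 h.
C approaches C_in exponentially: C(t) = C_in + (C₀ − C_in) e^(−t/τ).
C(11.7) = 2.26 + (0 − 2.26)·e^(−11.7/31.114) = 2.26 + (-2.2600)·0.68657 = 0.70834 mol/L.

0.708 mol/L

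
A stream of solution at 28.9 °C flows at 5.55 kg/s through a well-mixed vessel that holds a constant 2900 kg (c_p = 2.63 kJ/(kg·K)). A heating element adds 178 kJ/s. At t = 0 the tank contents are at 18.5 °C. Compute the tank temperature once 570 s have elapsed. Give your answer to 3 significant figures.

33.5 °C

Heat balance on the well-mixed liquid: M c_p dT/dt = ṁ c_p (T_in − T) + 178.
Rearrange: dT/dt = (T_ss − T)/τ with τ = M/ṁ = 522.52 s and T_ss = T_in + Q̇/(ṁ c_p) = 41.095 °C.
Integrating: T(t) = T_ss + (T₀ − T_ss) e^(−t/τ).
T(570) = 41.095 + (-22.595)·e^(−570/522.52) = 41.095 + (-22.595)·0.33593 = 33.505 °C.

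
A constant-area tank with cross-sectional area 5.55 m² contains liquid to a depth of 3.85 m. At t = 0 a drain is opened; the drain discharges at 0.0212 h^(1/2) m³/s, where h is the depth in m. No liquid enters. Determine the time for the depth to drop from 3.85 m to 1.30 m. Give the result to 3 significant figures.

Mass balance (ρ constant): A dh/dt = −0.0212 √h.
Separate and integrate: 2(√h − √h₀) = −(0.0212/A) t.
t = 2A(√h₀ − √h)/0.0212 = 2·5.55·(√3.85 − √1.30)/0.0212
  = 11.100 × (1.9621 − 1.1402) / 0.0212 = 430.37 s.

430 s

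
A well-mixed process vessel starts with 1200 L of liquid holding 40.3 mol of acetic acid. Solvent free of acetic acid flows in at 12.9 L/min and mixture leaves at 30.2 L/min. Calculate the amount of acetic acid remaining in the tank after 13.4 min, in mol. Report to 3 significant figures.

Let m(t) be the amount of acetic acid. Volume: V(t) = V₀ + (Q_in − Q_out) t = 1200 − 17.300 t; V(13.4) = 968.18 L.
Species balance (pure solvent in): dm/dt = −Q_out · m/V(t).
Separate: dm/m = −Q_out dt/V(t) ⇒ ln(m/m₀) = −(Q_out/(Q_in−Q_out)) ln(V/V₀).
m = m₀ (V₀/V)^(Q_out/(Q_in−Q_out)) = 40.3 × (1200/968.18)^(-1.7457) = 27.705 mol.

27.7 mol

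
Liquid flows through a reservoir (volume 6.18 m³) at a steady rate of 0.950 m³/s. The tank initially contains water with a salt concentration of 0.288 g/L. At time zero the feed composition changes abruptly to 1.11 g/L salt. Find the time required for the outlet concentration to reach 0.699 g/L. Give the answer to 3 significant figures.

4.51 s

Mass balance on the solute (V constant): V dC/dt = Q(C_in − C), so τ = V/Q = 6.5053 s.
C(t) = C_in + (C₀ − C_in) e^(−t/τ). Set C = 0.699 and solve for t:
e^(−t/τ) = (C − C_in)/(C₀ − C_in) = (0.699 − 1.11)/(0.288 − 1.11) = 0.50000
t = −τ ln(…) = 6.5053 × 0.69315 = 4.5091 s.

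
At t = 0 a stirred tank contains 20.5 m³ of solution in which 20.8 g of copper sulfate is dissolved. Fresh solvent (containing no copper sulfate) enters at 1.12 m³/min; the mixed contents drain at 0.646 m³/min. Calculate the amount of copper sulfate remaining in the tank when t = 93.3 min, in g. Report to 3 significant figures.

4.34 g

Let m(t) be the amount of copper sulfate. Volume: V(t) = V₀ + (Q_in − Q_out) t = 20.5 + 0.47400 t; V(93.3) = 64.724 m³.
Solute balance: dm/dt = 0 − Q_out C = −Q_out m/V(t).
Separate: dm/m = −Q_out dt/V(t) ⇒ ln(m/m₀) = −(Q_out/(Q_in−Q_out)) ln(V/V₀).
m = m₀ (V₀/V)^(Q_out/(Q_in−Q_out)) = 20.8 × (20.5/64.724)^(1.3629) = 4.3408 g.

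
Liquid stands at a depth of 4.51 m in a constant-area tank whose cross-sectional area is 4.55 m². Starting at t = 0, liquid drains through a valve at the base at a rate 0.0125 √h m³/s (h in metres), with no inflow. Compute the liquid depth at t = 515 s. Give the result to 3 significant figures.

With no inflow, A dh/dt = −0.0125 √h.
∫ h^(−1/2) dh = −(0.0125/A) ∫ dt, giving 2√h = 2√h₀ − (0.0125/A) t.
√h = √4.51 − 0.0125·515/(2·4.55) = 2.1237 − 0.70742 = 1.4163.
h = 1.4163² = 2.0058 m.

2.01 m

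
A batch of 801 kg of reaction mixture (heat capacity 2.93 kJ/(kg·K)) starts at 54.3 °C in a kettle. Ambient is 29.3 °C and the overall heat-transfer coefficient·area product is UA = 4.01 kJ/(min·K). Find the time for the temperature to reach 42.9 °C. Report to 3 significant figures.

356 min

Heat balance on the well-mixed liquid: M c_p dT/dt = −UA(T − T_amb).
τ = M c_p/UA = 585.27 min; T_ss = T_amb = 29.300 °C.
T(t) = T_ss + (T₀ − T_ss)e^(−t/τ); set T = 42.9:
t = −τ ln[(T − T_ss)/(T₀ − T_ss)] = −585.27 · ln(0.54400) = 356.32 min.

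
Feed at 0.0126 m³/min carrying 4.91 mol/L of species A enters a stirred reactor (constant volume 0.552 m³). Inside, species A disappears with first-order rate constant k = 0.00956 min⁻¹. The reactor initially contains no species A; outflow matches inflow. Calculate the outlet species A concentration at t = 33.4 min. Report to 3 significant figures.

Accumulation = in − out − consumed: V dC/dt = Q C_in − Q C − k V C.
dC/dt = (Q/V) C_in − (Q/V + k) C; effective rate a = Q/V + k = 0.022826 + 0.00956 = 0.032386 min⁻¹.
C_ss = Q C_in/(Q + kV) = 3.4606 mol/L; C(t) = C_ss + (C₀ − C_ss) e^(−a t).
C(33.4) = 3.4606 + (-3.4606)·e^(−0.032386·33.4) = 3.4606 + (-3.4606)·0.33902 = 2.2874 mol/L.

2.29 mol/L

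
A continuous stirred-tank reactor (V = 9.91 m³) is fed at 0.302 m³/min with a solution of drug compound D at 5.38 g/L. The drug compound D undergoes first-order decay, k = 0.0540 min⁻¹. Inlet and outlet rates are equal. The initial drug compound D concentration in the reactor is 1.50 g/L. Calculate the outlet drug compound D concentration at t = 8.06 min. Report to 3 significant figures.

Species balance: V dC/dt = Q C_in − Q C − k V C.
This is linear with rate a = Q/V + k = 0.084474 min⁻¹.
C_ss = Q C_in/(Q + kV) = 1.9408 g/L; C(t) = C_ss + (C₀ − C_ss) e^(−a t).
C(8.06) = 1.9408 + (-0.44085)·e^(−0.084474·8.06) = 1.9408 + (-0.44085)·0.50618 = 1.7177 g/L.

1.72 g/L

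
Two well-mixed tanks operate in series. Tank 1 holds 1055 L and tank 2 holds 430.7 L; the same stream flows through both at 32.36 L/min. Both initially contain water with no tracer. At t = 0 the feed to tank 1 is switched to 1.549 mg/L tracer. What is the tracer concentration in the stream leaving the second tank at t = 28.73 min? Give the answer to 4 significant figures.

0.5880 mg/L

Species balance on tank i: dCᵢ/dt = (Cᵢ₋₁ − Cᵢ)/τᵢ with τᵢ = Vᵢ/Q.
τ₁ = 1055/32.36 = 32.6020 min; τ₂ = 430.7/32.36 = 13.3096 min.
Tank 1: C₁ = C_in(1 − e^(−t/τ₁)). Tank 2 (τ₁ ≠ τ₂): C₂ = C_in[1 − (τ₁ e^(−t/τ₁) − τ₂ e^(−t/τ₂))/(τ₁ − τ₂)].
At t = 28.73: e^(−t/τ₁) = 0.414271, e^(−t/τ₂) = 0.115488.
C₂ = 1.549·[1 − (32.6020·0.414271 − 13.3096·0.115488)/(19.2923)] = 1.549·0.379601 = 0.588002 mg/L.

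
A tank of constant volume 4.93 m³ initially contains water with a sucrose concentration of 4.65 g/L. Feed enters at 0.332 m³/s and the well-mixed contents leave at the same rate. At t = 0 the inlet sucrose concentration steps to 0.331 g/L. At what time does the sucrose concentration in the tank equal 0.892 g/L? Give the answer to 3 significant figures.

30.3 s

Transient balance on the dissolved component: V dC/dt = Q(C_in − C), so τ = V/Q = 14.849 s.
C(t) = C_in + (C₀ − C_in) e^(−t/τ). Set C = 0.892 and solve for t:
e^(−t/τ) = (C − C_in)/(C₀ − C_in) = (0.892 − 0.331)/(4.65 − 0.331) = 0.12989
t = −τ ln(…) = 14.849 × 2.0411 = 30.308 s.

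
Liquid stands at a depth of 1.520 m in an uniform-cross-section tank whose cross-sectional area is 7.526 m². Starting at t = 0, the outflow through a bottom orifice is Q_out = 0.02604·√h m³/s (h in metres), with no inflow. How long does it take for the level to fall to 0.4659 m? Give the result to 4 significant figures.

With no inflow, A dh/dt = −0.02604 √h.
This is separable: 2 d(√h)/dt = −0.02604/A, so √h = √h₀ − (0.02604/(2A)) t.
t = 2A(√h₀ − √h)/0.02604 = 2·7.526·(√1.520 − √0.4659)/0.02604
  = 15.0520 × (1.23288 − 0.682569) / 0.02604 = 318.100 s.

318.1 s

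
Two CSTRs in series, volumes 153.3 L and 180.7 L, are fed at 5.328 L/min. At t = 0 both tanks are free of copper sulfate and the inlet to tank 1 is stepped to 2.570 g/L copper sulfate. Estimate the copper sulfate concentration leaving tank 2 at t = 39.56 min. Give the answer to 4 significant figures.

Time constants: τᵢ = Vᵢ/Q for each well-mixed tank.
τ₁ = 153.3/5.328 = 28.7725 min; τ₂ = 180.7/5.328 = 33.9152 min.
Solving the cascade with C₁(0)=C₂(0)=0 gives C₂(t) = C_in[1 − (τ₁ e^(−t/τ₁) − τ₂ e^(−t/τ₂))/(τ₁ − τ₂)].
At t = 39.56: e^(−t/τ₁) = 0.252859, e^(−t/τ₂) = 0.311474.
C₂ = 2.570·[1 − (28.7725·0.252859 − 33.9152·0.311474)/(-5.14264)] = 2.570·0.360583 = 0.926698 g/L.

0.9267 g/L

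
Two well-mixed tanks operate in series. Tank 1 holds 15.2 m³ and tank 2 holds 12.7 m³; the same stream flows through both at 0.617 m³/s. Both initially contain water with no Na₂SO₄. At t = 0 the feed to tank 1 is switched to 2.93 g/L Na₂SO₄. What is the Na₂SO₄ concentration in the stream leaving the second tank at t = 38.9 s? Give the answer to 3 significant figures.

1.51 g/L

Time constants: τᵢ = Vᵢ/Q for each well-mixed tank.
τ₁ = 15.2/0.617 = 24.635 s; τ₂ = 12.7/0.617 = 20.583 s.
Tank 1: C₁ = C_in(1 − e^(−t/τ₁)). Tank 2 (τ₁ ≠ τ₂): C₂ = C_in[1 − (τ₁ e^(−t/τ₁) − τ₂ e^(−t/τ₂))/(τ₁ − τ₂)].
At t = 38.9: e^(−t/τ₁) = 0.20617, e^(−t/τ₂) = 0.15109.
C₂ = 2.93·[1 − (24.635·0.20617 − 20.583·0.15109)/(4.0519)] = 2.93·0.51401 = 1.5060 g/L.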